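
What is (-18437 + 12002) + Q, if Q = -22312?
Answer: -28747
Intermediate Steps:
(-18437 + 12002) + Q = (-18437 + 12002) - 22312 = -6435 - 22312 = -28747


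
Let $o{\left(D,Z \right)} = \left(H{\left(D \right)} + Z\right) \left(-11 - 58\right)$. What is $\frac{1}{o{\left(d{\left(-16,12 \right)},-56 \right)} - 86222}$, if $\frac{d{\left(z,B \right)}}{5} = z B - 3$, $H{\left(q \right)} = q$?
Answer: $- \frac{1}{15083} \approx -6.63 \cdot 10^{-5}$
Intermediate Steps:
$d{\left(z,B \right)} = -15 + 5 B z$ ($d{\left(z,B \right)} = 5 \left(z B - 3\right) = 5 \left(B z - 3\right) = 5 \left(-3 + B z\right) = -15 + 5 B z$)
$o{\left(D,Z \right)} = - 69 D - 69 Z$ ($o{\left(D,Z \right)} = \left(D + Z\right) \left(-11 - 58\right) = \left(D + Z\right) \left(-69\right) = - 69 D - 69 Z$)
$\frac{1}{o{\left(d{\left(-16,12 \right)},-56 \right)} - 86222} = \frac{1}{\left(- 69 \left(-15 + 5 \cdot 12 \left(-16\right)\right) - -3864\right) - 86222} = \frac{1}{\left(- 69 \left(-15 - 960\right) + 3864\right) - 86222} = \frac{1}{\left(\left(-69\right) \left(-975\right) + 3864\right) - 86222} = \frac{1}{\left(67275 + 3864\right) - 86222} = \frac{1}{71139 - 86222} = \frac{1}{-15083} = - \frac{1}{15083}$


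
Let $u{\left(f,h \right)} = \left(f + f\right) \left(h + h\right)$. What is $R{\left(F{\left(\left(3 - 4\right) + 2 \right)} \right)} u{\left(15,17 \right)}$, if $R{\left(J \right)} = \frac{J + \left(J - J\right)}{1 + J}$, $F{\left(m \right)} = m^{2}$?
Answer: $510$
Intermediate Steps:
$u{\left(f,h \right)} = 4 f h$ ($u{\left(f,h \right)} = 2 f 2 h = 4 f h$)
$R{\left(J \right)} = \frac{J}{1 + J}$ ($R{\left(J \right)} = \frac{J + 0}{1 + J} = \frac{J}{1 + J}$)
$R{\left(F{\left(\left(3 - 4\right) + 2 \right)} \right)} u{\left(15,17 \right)} = \frac{\left(\left(3 - 4\right) + 2\right)^{2}}{1 + \left(\left(3 - 4\right) + 2\right)^{2}} \cdot 4 \cdot 15 \cdot 17 = \frac{\left(-1 + 2\right)^{2}}{1 + \left(-1 + 2\right)^{2}} \cdot 1020 = \frac{1^{2}}{1 + 1^{2}} \cdot 1020 = 1 \frac{1}{1 + 1} \cdot 1020 = 1 \cdot \frac{1}{2} \cdot 1020 = \frac{1}{2} \cdot 1020 = 510$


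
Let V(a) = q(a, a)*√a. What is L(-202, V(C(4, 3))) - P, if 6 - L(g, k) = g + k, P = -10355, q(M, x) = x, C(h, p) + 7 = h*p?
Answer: 10563 - 5*√5 ≈ 10552.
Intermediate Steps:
C(h, p) = -7 + h*p
V(a) = a^(3/2) (V(a) = a*√a = a^(3/2))
L(g, k) = 6 - g - k (L(g, k) = 6 - (g + k) = 6 + (-g - k) = 6 - g - k)
L(-202, V(C(4, 3))) - P = (6 - 1*(-202) - (-7 + 4*3)^(3/2)) - 1*(-10355) = (6 + 202 - (-7 + 12)^(3/2)) + 10355 = (6 + 202 - 5^(3/2)) + 10355 = (6 + 202 - 5*√5) + 10355 = (208 - 5*√5) + 10355 = 10563 - 5*√5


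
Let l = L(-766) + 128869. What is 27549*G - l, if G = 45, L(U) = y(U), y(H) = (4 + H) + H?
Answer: 1112364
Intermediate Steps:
y(H) = 4 + 2*H
L(U) = 4 + 2*U
l = 127341 (l = (4 + 2*(-766)) + 128869 = (4 - 1532) + 128869 = -1528 + 128869 = 127341)
27549*G - l = 27549*45 - 1*127341 = 1239705 - 127341 = 1112364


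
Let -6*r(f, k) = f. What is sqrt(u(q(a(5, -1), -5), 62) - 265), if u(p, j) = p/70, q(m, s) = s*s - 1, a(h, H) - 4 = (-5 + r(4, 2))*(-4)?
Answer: I*sqrt(324205)/35 ≈ 16.268*I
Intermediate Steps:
r(f, k) = -f/6
a(h, H) = 80/3 (a(h, H) = 4 + (-5 - 1/6*4)*(-4) = 4 + (-5 - 2/3)*(-4) = 4 - 17/3*(-4) = 4 + 68/3 = 80/3)
q(m, s) = -1 + s**2 (q(m, s) = s**2 - 1 = -1 + s**2)
u(p, j) = p/70 (u(p, j) = p*(1/70) = p/70)
sqrt(u(q(a(5, -1), -5), 62) - 265) = sqrt((-1 + (-5)**2)/70 - 265) = sqrt((-1 + 25)/70 - 265) = sqrt((1/70)*24 - 265) = sqrt(12/35 - 265) = sqrt(-9263/35) = I*sqrt(324205)/35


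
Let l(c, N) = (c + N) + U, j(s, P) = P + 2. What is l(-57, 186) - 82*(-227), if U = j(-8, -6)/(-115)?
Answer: 2155449/115 ≈ 18743.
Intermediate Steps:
j(s, P) = 2 + P
U = 4/115 (U = (2 - 6)/(-115) = -4*(-1/115) = 4/115 ≈ 0.034783)
l(c, N) = 4/115 + N + c (l(c, N) = (c + N) + 4/115 = (N + c) + 4/115 = 4/115 + N + c)
l(-57, 186) - 82*(-227) = (4/115 + 186 - 57) - 82*(-227) = 14839/115 + 18614 = 2155449/115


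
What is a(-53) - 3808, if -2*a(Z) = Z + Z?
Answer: -3755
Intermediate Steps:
a(Z) = -Z (a(Z) = -(Z + Z)/2 = -Z)
a(-53) - 3808 = -1*(-53) - 3808 = 53 - 3808 = -3755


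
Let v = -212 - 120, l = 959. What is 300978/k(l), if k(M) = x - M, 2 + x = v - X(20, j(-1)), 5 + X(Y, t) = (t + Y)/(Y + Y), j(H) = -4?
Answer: -752445/3221 ≈ -233.61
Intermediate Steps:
X(Y, t) = -5 + (Y + t)/(2*Y) (X(Y, t) = -5 + (t + Y)/(Y + Y) = -5 + (Y + t)/((2*Y)) = -5 + (Y + t)*(1/(2*Y)) = -5 + (Y + t)/(2*Y))
v = -332
x = -1647/5 (x = -2 + (-332 - (-4 - 9*20)/(2*20)) = -2 + (-332 - (-4 - 180)/(2*20)) = -2 + (-332 - (-184)/(2*20)) = -2 + (-332 - 1*(-23/5)) = -2 + (-332 + 23/5) = -2 - 1637/5 = -1647/5 ≈ -329.40)
k(M) = -1647/5 - M
300978/k(l) = 300978/(-1647/5 - 1*959) = 300978/(-1647/5 - 959) = 300978/(-6442/5) = 300978*(-5/6442) = -752445/3221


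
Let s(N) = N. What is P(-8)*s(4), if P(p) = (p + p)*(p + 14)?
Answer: -384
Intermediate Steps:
P(p) = 2*p*(14 + p) (P(p) = (2*p)*(14 + p) = 2*p*(14 + p))
P(-8)*s(4) = (2*(-8)*(14 - 8))*4 = (2*(-8)*6)*4 = -96*4 = -384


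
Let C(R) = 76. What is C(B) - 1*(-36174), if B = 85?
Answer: 36250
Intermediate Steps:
C(B) - 1*(-36174) = 76 - 1*(-36174) = 76 + 36174 = 36250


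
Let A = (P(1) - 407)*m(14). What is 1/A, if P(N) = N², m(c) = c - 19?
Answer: 1/2030 ≈ 0.00049261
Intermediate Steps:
m(c) = -19 + c
A = 2030 (A = (1² - 407)*(-19 + 14) = (1 - 407)*(-5) = -406*(-5) = 2030)
1/A = 1/2030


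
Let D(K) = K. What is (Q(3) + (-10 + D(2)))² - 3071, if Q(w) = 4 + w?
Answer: -3070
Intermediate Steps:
(Q(3) + (-10 + D(2)))² - 3071 = ((4 + 3) + (-10 + 2))² - 3071 = (7 - 8)² - 3071 = (-1)² - 3071 = 1 - 3071 = -3070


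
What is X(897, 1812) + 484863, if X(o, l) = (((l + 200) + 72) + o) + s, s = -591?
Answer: 487253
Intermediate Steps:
X(o, l) = -319 + l + o (X(o, l) = (((l + 200) + 72) + o) - 591 = (((200 + l) + 72) + o) - 591 = ((272 + l) + o) - 591 = (272 + l + o) - 591 = -319 + l + o)
X(897, 1812) + 484863 = (-319 + 1812 + 897) + 484863 = 2390 + 484863 = 487253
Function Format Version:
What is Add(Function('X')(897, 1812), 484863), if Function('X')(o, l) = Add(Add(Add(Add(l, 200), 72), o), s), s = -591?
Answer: 487253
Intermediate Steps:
Function('X')(o, l) = Add(-319, l, o) (Function('X')(o, l) = Add(Add(Add(Add(l, 200), 72), o), -591) = Add(Add(Add(Add(200, l), 72), o), -591) = Add(Add(Add(272, l), o), -591) = Add(Add(272, l, o), -591) = Add(-319, l, o))
Add(Function('X')(897, 1812), 484863) = Add(Add(-319, 1812, 897), 484863) = Add(2390, 484863) = 487253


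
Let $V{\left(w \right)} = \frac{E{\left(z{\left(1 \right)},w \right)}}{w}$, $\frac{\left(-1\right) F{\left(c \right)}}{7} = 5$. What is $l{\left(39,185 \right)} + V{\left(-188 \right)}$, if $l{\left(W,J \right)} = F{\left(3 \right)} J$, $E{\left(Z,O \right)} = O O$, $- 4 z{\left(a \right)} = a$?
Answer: $-6663$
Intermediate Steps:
$z{\left(a \right)} = - \frac{a}{4}$
$E{\left(Z,O \right)} = O^{2}$
$F{\left(c \right)} = -35$ ($F{\left(c \right)} = \left(-7\right) 5 = -35$)
$V{\left(w \right)} = w$ ($V{\left(w \right)} = \frac{w^{2}}{w} = w$)
$l{\left(W,J \right)} = - 35 J$
$l{\left(39,185 \right)} + V{\left(-188 \right)} = \left(-35\right) 185 - 188 = -6475 - 188 = -6663$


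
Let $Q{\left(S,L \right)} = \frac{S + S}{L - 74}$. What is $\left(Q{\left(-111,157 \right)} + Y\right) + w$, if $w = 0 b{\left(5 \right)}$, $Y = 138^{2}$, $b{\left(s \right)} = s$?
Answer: $\frac{1580430}{83} \approx 19041.0$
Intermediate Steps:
$Q{\left(S,L \right)} = \frac{2 S}{-74 + L}$
$Y = 19044$
$w = 0$ ($w = 0 \cdot 5 = 0$)
$\left(Q{\left(-111,157 \right)} + Y\right) + w = \left(2 \left(-111\right) \frac{1}{-74 + 157} + 19044\right) + 0 = \left(2 \left(-111\right) \frac{1}{83} + 19044\right) + 0 = \left(- \frac{222}{83} + 19044\right) + 0 = \frac{1580430}{83} + 0 = \frac{1580430}{83}$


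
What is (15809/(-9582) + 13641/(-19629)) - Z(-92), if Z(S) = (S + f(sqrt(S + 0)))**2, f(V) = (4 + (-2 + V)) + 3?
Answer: -156305905681/20898342 + 348*I*sqrt(23) ≈ -7479.3 + 1668.9*I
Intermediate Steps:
f(V) = 5 + V (f(V) = (2 + V) + 3 = 5 + V)
Z(S) = (5 + S + sqrt(S))**2 (Z(S) = (S + (5 + sqrt(S + 0)))**2 = (S + (5 + sqrt(S)))**2 = (5 + S + sqrt(S))**2)
(15809/(-9582) + 13641/(-19629)) - Z(-92) = (15809/(-9582) + 13641/(-19629)) - (5 - 92 + sqrt(-92))**2 = (15809*(-1/9582) + 13641*(-1/19629)) - (5 - 92 + 2*I*sqrt(23))**2 = (-15809/9582 - 4547/6543) - (-87 + 2*I*sqrt(23))**2 = -49002547/20898342 - (-87 + 2*I*sqrt(23))**2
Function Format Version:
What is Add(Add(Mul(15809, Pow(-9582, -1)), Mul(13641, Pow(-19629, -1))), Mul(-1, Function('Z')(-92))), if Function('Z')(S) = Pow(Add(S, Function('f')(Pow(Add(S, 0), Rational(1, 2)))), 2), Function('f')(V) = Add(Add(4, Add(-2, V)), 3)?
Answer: Add(Rational(-156305905681, 20898342), Mul(348, I, Pow(23, Rational(1, 2)))) ≈ Add(-7479.3, Mul(1668.9, I))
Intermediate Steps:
Function('f')(V) = Add(5, V) (Function('f')(V) = Add(Add(2, V), 3) = Add(5, V))
Function('Z')(S) = Pow(Add(5, S, Pow(S, Rational(1, 2))), 2) (Function('Z')(S) = Pow(Add(S, Add(5, Pow(Add(S, 0), Rational(1, 2)))), 2) = Pow(Add(S, Add(5, Pow(S, Rational(1, 2)))), 2) = Pow(Add(5, S, Pow(S, Rational(1, 2))), 2))
Add(Add(Mul(15809, Pow(-9582, -1)), Mul(13641, Pow(-19629, -1))), Mul(-1, Function('Z')(-92))) = Add(Add(Mul(15809, Pow(-9582, -1)), Mul(13641, Pow(-19629, -1))), Mul(-1, Pow(Add(5, -92, Pow(-92, Rational(1, 2))), 2))) = Add(Add(Mul(15809, Rational(-1, 9582)), Mul(13641, Rational(-1, 19629))), Mul(-1, Pow(Add(5, -92, Mul(2, I, Pow(23, Rational(1, 2)))), 2))) = Add(Add(Rational(-15809, 9582), Rational(-4547, 6543)), Mul(-1, Pow(Add(-87, Mul(2, I, Pow(23, Rational(1, 2)))), 2))) = Add(Rational(-49002547, 20898342), Mul(-1, Pow(Add(-87, Mul(2, I, Pow(23, Rational(1, 2)))), 2)))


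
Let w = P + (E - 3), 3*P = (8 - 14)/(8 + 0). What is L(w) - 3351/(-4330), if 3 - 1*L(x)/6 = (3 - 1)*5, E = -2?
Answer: -178509/4330 ≈ -41.226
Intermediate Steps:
P = -¼ (P = ((8 - 14)/(8 + 0))/3 = (-6/8)/3 = (-6*⅛)/3 = (⅓)*(-¾) = -¼ ≈ -0.25000)
w = -21/4 (w = -¼ + (-2 - 3) = -¼ - 5 = -21/4 ≈ -5.2500)
L(x) = -42 (L(x) = 18 - 6*(3 - 1)*5 = 18 - 12*5 = 18 - 6*10 = 18 - 60 = -42)
L(w) - 3351/(-4330) = -42 - 3351/(-4330) = -42 - 3351*(-1/4330) = -42 + 3351/4330 = -178509/4330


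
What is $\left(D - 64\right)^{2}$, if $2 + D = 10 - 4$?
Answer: $3600$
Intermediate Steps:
$D = 4$ ($D = -2 + \left(10 - 4\right) = -2 + 6 = 4$)
$\left(D - 64\right)^{2} = \left(4 - 64\right)^{2} = \left(-60\right)^{2} = 3600$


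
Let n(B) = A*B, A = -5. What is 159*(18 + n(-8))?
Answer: 9222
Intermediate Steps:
n(B) = -5*B
159*(18 + n(-8)) = 159*(18 - 5*(-8)) = 159*(18 + 40) = 159*58 = 9222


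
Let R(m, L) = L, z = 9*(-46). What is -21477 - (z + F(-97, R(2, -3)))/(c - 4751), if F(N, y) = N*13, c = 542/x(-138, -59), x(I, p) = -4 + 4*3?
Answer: -402335341/18733 ≈ -21477.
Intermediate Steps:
x(I, p) = 8 (x(I, p) = -4 + 12 = 8)
z = -414
c = 271/4 (c = 542/8 = 542*(1/8) = 271/4 ≈ 67.750)
F(N, y) = 13*N
-21477 - (z + F(-97, R(2, -3)))/(c - 4751) = -21477 - (-414 + 13*(-97))/(271/4 - 4751) = -21477 - (-414 - 1261)/(-18733/4) = -21477 - (-1675)*(-4)/18733 = -21477 - 1*6700/18733 = -21477 - 6700/18733 = -402335341/18733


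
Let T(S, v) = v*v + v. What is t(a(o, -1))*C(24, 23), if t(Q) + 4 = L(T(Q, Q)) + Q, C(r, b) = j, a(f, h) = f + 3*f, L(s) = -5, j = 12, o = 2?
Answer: -12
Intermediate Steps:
T(S, v) = v + v**2 (T(S, v) = v**2 + v = v + v**2)
a(f, h) = 4*f
C(r, b) = 12
t(Q) = -9 + Q (t(Q) = -4 + (-5 + Q) = -9 + Q)
t(a(o, -1))*C(24, 23) = (-9 + 4*2)*12 = (-9 + 8)*12 = -1*12 = -12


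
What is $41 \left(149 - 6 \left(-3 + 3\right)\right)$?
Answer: $6109$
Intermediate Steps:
$41 \left(149 - 6 \left(-3 + 3\right)\right) = 41 \left(149 - 0\right) = 41 \left(149 + 0\right) = 41 \cdot 149 = 6109$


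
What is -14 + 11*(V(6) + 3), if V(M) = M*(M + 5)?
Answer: 745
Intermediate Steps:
V(M) = M*(5 + M)
-14 + 11*(V(6) + 3) = -14 + 11*(6*(5 + 6) + 3) = -14 + 11*(6*11 + 3) = -14 + 11*(66 + 3) = -14 + 11*69 = -14 + 759 = 745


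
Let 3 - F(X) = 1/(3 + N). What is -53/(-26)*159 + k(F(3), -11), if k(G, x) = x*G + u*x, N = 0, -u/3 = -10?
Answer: -2747/78 ≈ -35.218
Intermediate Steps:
u = 30 (u = -3*(-10) = 30)
F(X) = 8/3 (F(X) = 3 - 1/(3 + 0) = 3 - 1/3 = 8/3)
k(G, x) = 30*x + G*x (k(G, x) = x*G + 30*x = G*x + 30*x = 30*x + G*x)
-53/(-26)*159 + k(F(3), -11) = -53/(-26)*159 - 11*(30 + 8/3) = -53*(-1/26)*159 - 11*98/3 = (53/26)*159 - 1078/3 = 8427/26 - 1078/3 = -2747/78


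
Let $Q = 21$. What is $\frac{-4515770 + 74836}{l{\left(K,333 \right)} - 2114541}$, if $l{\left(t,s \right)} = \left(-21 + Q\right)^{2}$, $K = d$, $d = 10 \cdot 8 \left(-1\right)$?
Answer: $\frac{4440934}{2114541} \approx 2.1002$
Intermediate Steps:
$d = -80$ ($d = 80 \left(-1\right) = -80$)
$K = -80$
$l{\left(t,s \right)} = 0$ ($l{\left(t,s \right)} = \left(-21 + 21\right)^{2} = 0^{2} = 0$)
$\frac{-4515770 + 74836}{l{\left(K,333 \right)} - 2114541} = \frac{-4515770 + 74836}{0 - 2114541} = - \frac{4440934}{-2114541} = \left(-4440934\right) \left(- \frac{1}{2114541}\right) = \frac{4440934}{2114541}$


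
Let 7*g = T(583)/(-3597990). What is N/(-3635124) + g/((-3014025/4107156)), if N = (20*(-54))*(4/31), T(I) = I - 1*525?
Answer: 4927497170963396/118810074879762333375 ≈ 4.1474e-5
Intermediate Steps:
T(I) = -525 + I (T(I) = I - 525 = -525 + I)
N = -4320/31 ≈ -139.35
g = -29/12592965 (g = ((-525 + 583)/(-3597990))/7 = (58*(-1/3597990))/7 = (⅐)*(-29/1798995) = -29/12592965 ≈ -2.3029e-6)
N/(-3635124) + g/((-3014025/4107156)) = -4320/31/(-3635124) - 29/(12592965*((-3014025/4107156))) = -4320/31*(-1/3635124) - 29/(12592965*((-3014025*1/4107156))) = 360/9390737 - 29/(12592965*(-1004675/1369052)) = 360/9390737 - 29/12592965*(-1369052/1004675) = 360/9390737 + 39702508/12651837111375 = 4927497170963396/118810074879762333375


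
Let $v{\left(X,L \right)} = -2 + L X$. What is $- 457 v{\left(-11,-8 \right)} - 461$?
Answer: $-39763$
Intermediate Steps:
$- 457 v{\left(-11,-8 \right)} - 461 = - 457 \left(-2 - -88\right) - 461 = - 457 \left(-2 + 88\right) - 461 = \left(-457\right) 86 - 461 = -39302 - 461 = -39763$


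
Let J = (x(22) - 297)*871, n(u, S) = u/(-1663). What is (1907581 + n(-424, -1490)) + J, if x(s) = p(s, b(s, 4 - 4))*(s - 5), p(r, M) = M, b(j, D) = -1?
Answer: 2717487105/1663 ≈ 1.6341e+6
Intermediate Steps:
n(u, S) = -u/1663 (n(u, S) = u*(-1/1663) = -u/1663)
x(s) = 5 - s (x(s) = -(s - 5) = -(-5 + s) = 5 - s)
J = -273494 (J = ((5 - 1*22) - 297)*871 = ((5 - 22) - 297)*871 = (-17 - 297)*871 = -314*871 = -273494)
(1907581 + n(-424, -1490)) + J = (1907581 - 1/1663*(-424)) - 273494 = (1907581 + 424/1663) - 273494 = 3172307627/1663 - 273494 = 2717487105/1663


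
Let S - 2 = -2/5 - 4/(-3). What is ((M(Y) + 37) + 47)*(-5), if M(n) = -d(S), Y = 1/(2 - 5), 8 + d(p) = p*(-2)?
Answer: -1468/3 ≈ -489.33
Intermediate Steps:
S = 44/15 (S = 2 + (-2/5 - 4/(-3)) = 2 + (-2*⅕ - 4*(-⅓)) = 2 + (-⅖ + 4/3) = 2 + 14/15 = 44/15 ≈ 2.9333)
d(p) = -8 - 2*p (d(p) = -8 + p*(-2) = -8 - 2*p)
Y = -⅓ (Y = 1/(-3) = -⅓ ≈ -0.33333)
M(n) = 208/15 (M(n) = -(-8 - 2*44/15) = -(-8 - 88/15) = -1*(-208/15) = 208/15)
((M(Y) + 37) + 47)*(-5) = ((208/15 + 37) + 47)*(-5) = (763/15 + 47)*(-5) = (1468/15)*(-5) = -1468/3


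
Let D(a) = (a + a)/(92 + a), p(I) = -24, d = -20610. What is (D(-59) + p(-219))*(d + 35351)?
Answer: -13414310/33 ≈ -4.0649e+5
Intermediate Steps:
D(a) = 2*a/(92 + a) (D(a) = (2*a)/(92 + a) = 2*a/(92 + a))
(D(-59) + p(-219))*(d + 35351) = (2*(-59)/(92 - 59) - 24)*(-20610 + 35351) = (2*(-59)/33 - 24)*14741 = (2*(-59)*(1/33) - 24)*14741 = (-118/33 - 24)*14741 = -910/33*14741 = -13414310/33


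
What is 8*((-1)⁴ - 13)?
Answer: -96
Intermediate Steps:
8*((-1)⁴ - 13) = 8*(1 - 13) = 8*(-12) = -96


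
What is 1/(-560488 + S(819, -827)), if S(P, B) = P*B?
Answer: -1/1237801 ≈ -8.0788e-7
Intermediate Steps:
S(P, B) = B*P
1/(-560488 + S(819, -827)) = 1/(-560488 - 827*819) = 1/(-560488 - 677313) = 1/(-1237801) = -1/1237801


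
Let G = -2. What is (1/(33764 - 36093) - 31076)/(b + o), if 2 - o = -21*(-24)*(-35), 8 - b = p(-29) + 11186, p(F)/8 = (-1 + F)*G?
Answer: -72376005/13936736 ≈ -5.1932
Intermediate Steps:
p(F) = 16 - 16*F (p(F) = 8*((-1 + F)*(-2)) = 8*(2 - 2*F) = 16 - 16*F)
b = -11658 (b = 8 - ((16 - 16*(-29)) + 11186) = 8 - ((16 + 464) + 11186) = 8 - (480 + 11186) = 8 - 1*11666 = 8 - 11666 = -11658)
o = 17642 (o = 2 - (-21*(-24))*(-35) = 2 - 504*(-35) = 2 - 1*(-17640) = 2 + 17640 = 17642)
(1/(33764 - 36093) - 31076)/(b + o) = (1/(33764 - 36093) - 31076)/(-11658 + 17642) = (1/(-2329) - 31076)/5984 = (-1/2329 - 31076)*(1/5984) = -72376005/2329*1/5984 = -72376005/13936736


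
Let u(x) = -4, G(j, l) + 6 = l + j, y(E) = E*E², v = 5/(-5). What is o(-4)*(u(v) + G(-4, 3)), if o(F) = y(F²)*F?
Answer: 180224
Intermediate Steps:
v = -1 (v = 5*(-⅕) = -1)
y(E) = E³
o(F) = F⁷ (o(F) = (F²)³*F = F⁶*F = F⁷)
G(j, l) = -6 + j + l (G(j, l) = -6 + (l + j) = -6 + (j + l) = -6 + j + l)
o(-4)*(u(v) + G(-4, 3)) = (-4)⁷*(-4 + (-6 - 4 + 3)) = -16384*(-4 - 7) = -16384*(-11) = 180224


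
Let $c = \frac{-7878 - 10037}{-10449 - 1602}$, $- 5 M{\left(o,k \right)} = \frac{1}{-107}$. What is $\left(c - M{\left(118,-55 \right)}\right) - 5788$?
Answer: $- \frac{37307313106}{6447285} \approx -5786.5$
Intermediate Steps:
$M{\left(o,k \right)} = \frac{1}{535}$ ($M{\left(o,k \right)} = - \frac{1}{5 \left(-107\right)} = \left(- \frac{1}{5}\right) \left(- \frac{1}{107}\right) = \frac{1}{535}$)
$c = \frac{17915}{12051}$ ($c = - \frac{17915}{-12051} = \left(-17915\right) \left(- \frac{1}{12051}\right) = \frac{17915}{12051} \approx 1.4866$)
$\left(c - M{\left(118,-55 \right)}\right) - 5788 = \left(\frac{17915}{12051} - \frac{1}{535}\right) - 5788 = \frac{9572474}{6447285} - 5788 = - \frac{37307313106}{6447285}$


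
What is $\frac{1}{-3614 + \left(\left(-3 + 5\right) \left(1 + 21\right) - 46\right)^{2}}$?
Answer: $- \frac{1}{3610} \approx -0.00027701$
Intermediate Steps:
$\frac{1}{-3614 + \left(\left(-3 + 5\right) \left(1 + 21\right) - 46\right)^{2}} = \frac{1}{-3614 + \left(2 \cdot 22 - 46\right)^{2}} = \frac{1}{-3614 + \left(44 - 46\right)^{2}} = \frac{1}{-3614 + \left(-2\right)^{2}} = \frac{1}{-3614 + 4} = \frac{1}{-3610} = - \frac{1}{3610}$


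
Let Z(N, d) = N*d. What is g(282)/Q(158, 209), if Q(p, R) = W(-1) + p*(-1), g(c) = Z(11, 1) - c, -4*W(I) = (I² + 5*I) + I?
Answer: 1084/627 ≈ 1.7289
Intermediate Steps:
W(I) = -3*I/2 - I²/4 (W(I) = -((I² + 5*I) + I)/4 = -(I² + 6*I)/4 = -3*I/2 - I²/4)
g(c) = 11 - c (g(c) = 11*1 - c = 11 - c)
Q(p, R) = 5/4 - p (Q(p, R) = -¼*(-1)*(6 - 1) + p*(-1) = -¼*(-1)*5 - p = 5/4 - p)
g(282)/Q(158, 209) = (11 - 1*282)/(5/4 - 1*158) = (11 - 282)/(5/4 - 158) = -271/(-627/4) = -271*(-4/627) = 1084/627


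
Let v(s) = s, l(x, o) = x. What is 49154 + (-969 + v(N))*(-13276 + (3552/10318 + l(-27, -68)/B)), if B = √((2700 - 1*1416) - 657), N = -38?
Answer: 69222117242/5159 + 477*√627/11 ≈ 1.3419e+7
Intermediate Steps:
B = √627 (B = √((2700 - 1416) - 657) = √(1284 - 657) = √627 ≈ 25.040)
49154 + (-969 + v(N))*(-13276 + (3552/10318 + l(-27, -68)/B)) = 49154 + (-969 - 38)*(-13276 + (3552/10318 - 27*√627/627)) = 49154 - 1007*(-13276 + (3552*(1/10318) - 9*√627/209)) = 49154 - 1007*(-13276 + (1776/5159 - 9*√627/209)) = 49154 - 1007*(-68489108/5159 - 9*√627/209) = 49154 + (68968531756/5159 + 477*√627/11) = 69222117242/5159 + 477*√627/11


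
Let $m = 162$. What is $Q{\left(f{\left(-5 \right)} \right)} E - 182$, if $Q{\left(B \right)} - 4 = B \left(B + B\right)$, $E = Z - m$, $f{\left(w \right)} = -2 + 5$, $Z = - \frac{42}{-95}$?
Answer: $- \frac{354946}{95} \approx -3736.3$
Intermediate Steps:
$Z = \frac{42}{95}$ ($Z = \left(-42\right) \left(- \frac{1}{95}\right) = \frac{42}{95} \approx 0.44211$)
$f{\left(w \right)} = 3$
$E = - \frac{15348}{95}$ ($E = \frac{42}{95} - 162 = - \frac{15348}{95} \approx -161.56$)
$Q{\left(B \right)} = 4 + 2 B^{2}$ ($Q{\left(B \right)} = 4 + B \left(B + B\right) = 4 + B 2 B = 4 + 2 B^{2}$)
$Q{\left(f{\left(-5 \right)} \right)} E - 182 = \left(4 + 2 \cdot 3^{2}\right) \left(- \frac{15348}{95}\right) - 182 = \left(4 + 2 \cdot 9\right) \left(- \frac{15348}{95}\right) - 182 = \left(4 + 18\right) \left(- \frac{15348}{95}\right) - 182 = 22 \left(- \frac{15348}{95}\right) - 182 = - \frac{337656}{95} - 182 = - \frac{354946}{95}$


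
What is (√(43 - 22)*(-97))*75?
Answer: -7275*√21 ≈ -33338.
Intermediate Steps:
(√(43 - 22)*(-97))*75 = (√21*(-97))*75 = -97*√21*75 = -7275*√21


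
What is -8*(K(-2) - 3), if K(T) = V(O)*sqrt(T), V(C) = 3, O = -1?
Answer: 24 - 24*I*sqrt(2) ≈ 24.0 - 33.941*I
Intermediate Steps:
K(T) = 3*sqrt(T)
-8*(K(-2) - 3) = -8*(3*sqrt(-2) - 3) = -8*(3*(I*sqrt(2)) - 3) = -8*(3*I*sqrt(2) - 3) = -8*(-3 + 3*I*sqrt(2)) = 24 - 24*I*sqrt(2)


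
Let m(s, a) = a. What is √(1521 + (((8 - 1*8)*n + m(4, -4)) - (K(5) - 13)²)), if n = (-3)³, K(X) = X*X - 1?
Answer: 2*√349 ≈ 37.363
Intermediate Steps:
K(X) = -1 + X² (K(X) = X² - 1 = -1 + X²)
n = -27
√(1521 + (((8 - 1*8)*n + m(4, -4)) - (K(5) - 13)²)) = √(1521 + (((8 - 1*8)*(-27) - 4) - ((-1 + 5²) - 13)²)) = √(1521 + (((8 - 8)*(-27) - 4) - ((-1 + 25) - 13)²)) = √(1521 + ((0*(-27) - 4) - (24 - 13)²)) = √(1521 + ((0 - 4) - 1*11²)) = √(1521 + (-4 - 1*121)) = √(1521 + (-4 - 121)) = √(1521 - 125) = √1396 = 2*√349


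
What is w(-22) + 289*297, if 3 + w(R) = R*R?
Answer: 86314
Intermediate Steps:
w(R) = -3 + R**2 (w(R) = -3 + R*R = -3 + R**2)
w(-22) + 289*297 = (-3 + (-22)**2) + 289*297 = (-3 + 484) + 85833 = 481 + 85833 = 86314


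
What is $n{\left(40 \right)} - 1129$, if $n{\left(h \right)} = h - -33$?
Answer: $-1056$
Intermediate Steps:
$n{\left(h \right)} = 33 + h$ ($n{\left(h \right)} = h + 33 = 33 + h$)
$n{\left(40 \right)} - 1129 = \left(33 + 40\right) - 1129 = 73 - 1129 = -1056$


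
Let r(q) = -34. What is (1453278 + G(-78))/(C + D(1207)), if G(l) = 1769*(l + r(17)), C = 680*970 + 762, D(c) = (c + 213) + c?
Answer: 1255150/662989 ≈ 1.8932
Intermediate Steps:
D(c) = 213 + 2*c (D(c) = (213 + c) + c = 213 + 2*c)
C = 660362 (C = 659600 + 762 = 660362)
G(l) = -60146 + 1769*l (G(l) = 1769*(l - 34) = 1769*(-34 + l) = -60146 + 1769*l)
(1453278 + G(-78))/(C + D(1207)) = (1453278 + (-60146 + 1769*(-78)))/(660362 + (213 + 2*1207)) = (1453278 + (-60146 - 137982))/(660362 + (213 + 2414)) = (1453278 - 198128)/(660362 + 2627) = 1255150/662989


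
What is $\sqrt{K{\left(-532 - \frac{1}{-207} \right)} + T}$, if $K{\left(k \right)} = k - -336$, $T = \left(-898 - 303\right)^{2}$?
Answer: $\frac{2 \sqrt{1716584507}}{69} \approx 1200.9$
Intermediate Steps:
$T = 1442401$ ($T = \left(-1201\right)^{2} = 1442401$)
$K{\left(k \right)} = 336 + k$ ($K{\left(k \right)} = k + 336 = 336 + k$)
$\sqrt{K{\left(-532 - \frac{1}{-207} \right)} + T} = \sqrt{\left(336 - \frac{110123}{207}\right) + 1442401} = \sqrt{- \frac{40571}{207} + 1442401} = \sqrt{\frac{298536436}{207}} = \frac{2 \sqrt{1716584507}}{69}$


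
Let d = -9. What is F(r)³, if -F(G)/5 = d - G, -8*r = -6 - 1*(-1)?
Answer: 57066625/512 ≈ 1.1146e+5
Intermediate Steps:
r = 5/8 (r = -(-6 - 1*(-1))/8 = -(-6 + 1)/8 = -⅛*(-5) = 5/8 ≈ 0.62500)
F(G) = 45 + 5*G (F(G) = -5*(-9 - G) = 45 + 5*G)
F(r)³ = (45 + 5*(5/8))³ = (45 + 25/8)³ = (385/8)³ = 57066625/512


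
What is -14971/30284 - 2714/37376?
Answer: -80218359/141486848 ≈ -0.56697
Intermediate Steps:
-14971/30284 - 2714/37376 = -14971*1/30284 - 2714*1/37376 = -14971/30284 - 1357/18688 = -80218359/141486848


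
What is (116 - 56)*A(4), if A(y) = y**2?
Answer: 960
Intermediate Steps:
(116 - 56)*A(4) = (116 - 56)*4**2 = 60*16 = 960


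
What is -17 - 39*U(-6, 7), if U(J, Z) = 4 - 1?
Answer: -134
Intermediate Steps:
U(J, Z) = 3
-17 - 39*U(-6, 7) = -17 - 39*3 = -17 - 117 = -134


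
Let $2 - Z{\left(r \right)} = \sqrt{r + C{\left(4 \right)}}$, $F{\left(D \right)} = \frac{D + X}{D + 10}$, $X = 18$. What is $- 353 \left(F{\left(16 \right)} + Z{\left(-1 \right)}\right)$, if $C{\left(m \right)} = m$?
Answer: $- \frac{15179}{13} + 353 \sqrt{3} \approx -556.2$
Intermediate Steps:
$F{\left(D \right)} = \frac{18 + D}{10 + D}$ ($F{\left(D \right)} = \frac{D + 18}{D + 10} = \frac{18 + D}{10 + D}$)
$Z{\left(r \right)} = 2 - \sqrt{4 + r}$ ($Z{\left(r \right)} = 2 - \sqrt{r + 4} = 2 - \sqrt{4 + r}$)
$- 353 \left(F{\left(16 \right)} + Z{\left(-1 \right)}\right) = - 353 \left(\frac{18 + 16}{10 + 16} + \left(2 - \sqrt{4 - 1}\right)\right) = - 353 \left(\frac{1}{26} \cdot 34 + \left(2 - \sqrt{3}\right)\right) = - 353 \left(\frac{17}{13} + \left(2 - \sqrt{3}\right)\right) = - 353 \left(\frac{43}{13} - \sqrt{3}\right) = - \frac{15179}{13} + 353 \sqrt{3}$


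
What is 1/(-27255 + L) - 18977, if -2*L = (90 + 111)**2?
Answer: -1801126049/94911 ≈ -18977.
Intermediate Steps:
L = -40401/2 (L = -(90 + 111)**2/2 = -1/2*201**2 = -1/2*40401 = -40401/2 ≈ -20201.)
1/(-27255 + L) - 18977 = 1/(-27255 - 40401/2) - 18977 = 1/(-94911/2) - 18977 = -2/94911 - 18977 = -1801126049/94911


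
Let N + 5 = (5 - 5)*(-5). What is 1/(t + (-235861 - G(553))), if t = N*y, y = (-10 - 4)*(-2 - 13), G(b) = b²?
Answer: -1/542720 ≈ -1.8426e-6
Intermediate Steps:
y = 210 (y = -14*(-15) = 210)
N = -5 (N = -5 + (5 - 5)*(-5) = -5 + 0*(-5) = -5 + 0 = -5)
t = -1050 (t = -5*210 = -1050)
1/(t + (-235861 - G(553))) = 1/(-1050 + (-235861 - 1*553²)) = 1/(-1050 + (-235861 - 1*305809)) = 1/(-1050 + (-235861 - 305809)) = 1/(-1050 - 541670) = 1/(-542720) = -1/542720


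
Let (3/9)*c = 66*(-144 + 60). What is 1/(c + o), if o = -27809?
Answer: -1/44441 ≈ -2.2502e-5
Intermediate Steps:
c = -16632 (c = 3*(66*(-144 + 60)) = 3*(66*(-84)) = 3*(-5544) = -16632)
1/(c + o) = 1/(-16632 - 27809) = 1/(-44441) = -1/44441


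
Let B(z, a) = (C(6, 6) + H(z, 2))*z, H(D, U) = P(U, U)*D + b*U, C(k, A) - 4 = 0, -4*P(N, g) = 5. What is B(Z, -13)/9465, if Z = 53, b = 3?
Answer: -795/2524 ≈ -0.31498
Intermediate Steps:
P(N, g) = -5/4 (P(N, g) = -¼*5 = -5/4)
C(k, A) = 4 (C(k, A) = 4 + 0 = 4)
H(D, U) = 3*U - 5*D/4 (H(D, U) = -5*D/4 + 3*U = 3*U - 5*D/4)
B(z, a) = z*(10 - 5*z/4) (B(z, a) = (4 + (3*2 - 5*z/4))*z = (4 + (6 - 5*z/4))*z = (10 - 5*z/4)*z = z*(10 - 5*z/4))
B(Z, -13)/9465 = ((5/4)*53*(8 - 1*53))/9465 = ((5/4)*53*(8 - 53))*(1/9465) = ((5/4)*53*(-45))*(1/9465) = -11925/4*1/9465 = -795/2524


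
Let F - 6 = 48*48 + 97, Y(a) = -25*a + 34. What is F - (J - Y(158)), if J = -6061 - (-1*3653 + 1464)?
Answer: 2363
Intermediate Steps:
Y(a) = 34 - 25*a
F = 2407 (F = 6 + (48*48 + 97) = 6 + (2304 + 97) = 6 + 2401 = 2407)
J = -3872 (J = -6061 - (-3653 + 1464) = -6061 - 1*(-2189) = -6061 + 2189 = -3872)
F - (J - Y(158)) = 2407 - (-3872 - (34 - 25*158)) = 2407 - (-3872 - (34 - 3950)) = 2407 - (-3872 - 1*(-3916)) = 2407 - (-3872 + 3916) = 2407 - 1*44 = 2407 - 44 = 2363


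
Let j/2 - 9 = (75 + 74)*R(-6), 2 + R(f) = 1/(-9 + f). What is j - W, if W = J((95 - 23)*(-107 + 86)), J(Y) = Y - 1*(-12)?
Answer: 13532/15 ≈ 902.13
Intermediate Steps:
R(f) = -2 + 1/(-9 + f)
J(Y) = 12 + Y (J(Y) = Y + 12 = 12 + Y)
j = -8968/15 (j = 18 + 2*((75 + 74)*((19 - 2*(-6))/(-9 - 6))) = 18 + 2*(149*((19 + 12)/(-15))) = 18 + 2*(149*(-1/15*31)) = 18 + 2*(149*(-31/15)) = 18 + 2*(-4619/15) = 18 - 9238/15 = -8968/15 ≈ -597.87)
W = -1500 (W = 12 + (95 - 23)*(-107 + 86) = 12 + 72*(-21) = 12 - 1512 = -1500)
j - W = -8968/15 - 1*(-1500) = -8968/15 + 1500 = 13532/15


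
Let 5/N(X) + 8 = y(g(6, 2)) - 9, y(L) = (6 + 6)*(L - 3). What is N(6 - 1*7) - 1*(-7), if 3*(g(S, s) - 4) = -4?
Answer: 142/21 ≈ 6.7619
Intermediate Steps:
g(S, s) = 8/3 (g(S, s) = 4 + (1/3)*(-4) = 4 - 4/3 = 8/3)
y(L) = -36 + 12*L (y(L) = 12*(-3 + L) = -36 + 12*L)
N(X) = -5/21 (N(X) = 5/(-8 + ((-36 + 12*(8/3)) - 9)) = 5/(-8 + ((-36 + 32) - 9)) = 5/(-8 + (-4 - 9)) = 5/(-8 - 13) = 5/(-21) = 5*(-1/21) = -5/21)
N(6 - 1*7) - 1*(-7) = -5/21 - 1*(-7) = -5/21 + 7 = 142/21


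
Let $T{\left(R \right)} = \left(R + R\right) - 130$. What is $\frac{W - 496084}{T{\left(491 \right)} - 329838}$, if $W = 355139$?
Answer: $\frac{20135}{46998} \approx 0.42842$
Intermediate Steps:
$T{\left(R \right)} = -130 + 2 R$ ($T{\left(R \right)} = 2 R - 130 = -130 + 2 R$)
$\frac{W - 496084}{T{\left(491 \right)} - 329838} = \frac{355139 - 496084}{\left(-130 + 2 \cdot 491\right) - 329838} = - \frac{140945}{\left(-130 + 982\right) - 329838} = - \frac{140945}{852 - 329838} = - \frac{140945}{-328986} = \left(-140945\right) \left(- \frac{1}{328986}\right) = \frac{20135}{46998}$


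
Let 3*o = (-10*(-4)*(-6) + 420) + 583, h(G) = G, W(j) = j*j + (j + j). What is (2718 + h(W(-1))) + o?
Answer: 8914/3 ≈ 2971.3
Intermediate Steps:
W(j) = j**2 + 2*j
o = 763/3 (o = ((-10*(-4)*(-6) + 420) + 583)/3 = ((40*(-6) + 420) + 583)/3 = ((-240 + 420) + 583)/3 = (180 + 583)/3 = (1/3)*763 = 763/3 ≈ 254.33)
(2718 + h(W(-1))) + o = (2718 - (2 - 1)) + 763/3 = (2718 - 1*1) + 763/3 = (2718 - 1) + 763/3 = 2717 + 763/3 = 8914/3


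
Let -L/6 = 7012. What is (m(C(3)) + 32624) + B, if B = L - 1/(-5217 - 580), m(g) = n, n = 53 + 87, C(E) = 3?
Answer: -53958475/5797 ≈ -9308.0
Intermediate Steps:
L = -42072 (L = -6*7012 = -42072)
n = 140
m(g) = 140
B = -243891383/5797 (B = -42072 - 1/(-5217 - 580) = -42072 - 1/(-5797) = -42072 - 1*(-1/5797) = -42072 + 1/5797 = -243891383/5797 ≈ -42072.)
(m(C(3)) + 32624) + B = (140 + 32624) - 243891383/5797 = 32764 - 243891383/5797 = -53958475/5797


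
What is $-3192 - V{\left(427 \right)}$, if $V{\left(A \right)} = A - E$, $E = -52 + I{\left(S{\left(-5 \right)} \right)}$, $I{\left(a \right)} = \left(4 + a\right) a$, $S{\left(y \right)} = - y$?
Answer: $-3626$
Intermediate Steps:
$I{\left(a \right)} = a \left(4 + a\right)$
$E = -7$ ($E = -52 + \left(-1\right) \left(-5\right) \left(4 - -5\right) = -52 + 5 \left(4 + 5\right) = -52 + 5 \cdot 9 = -52 + 45 = -7$)
$V{\left(A \right)} = 7 + A$ ($V{\left(A \right)} = A - -7 = A + 7 = 7 + A$)
$-3192 - V{\left(427 \right)} = -3192 - \left(7 + 427\right) = -3192 - 434 = -3626$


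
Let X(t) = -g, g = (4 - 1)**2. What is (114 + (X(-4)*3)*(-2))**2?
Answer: 28224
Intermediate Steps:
g = 9 (g = 3**2 = 9)
X(t) = -9 (X(t) = -1*9 = -9)
(114 + (X(-4)*3)*(-2))**2 = (114 - 9*3*(-2))**2 = (114 - 27*(-2))**2 = (114 + 54)**2 = 168**2 = 28224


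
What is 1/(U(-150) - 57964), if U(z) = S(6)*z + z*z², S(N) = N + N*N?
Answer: -1/3439264 ≈ -2.9076e-7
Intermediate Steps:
S(N) = N + N²
U(z) = z³ + 42*z (U(z) = (6*(1 + 6))*z + z*z² = (6*7)*z + z³ = 42*z + z³ = z³ + 42*z)
1/(U(-150) - 57964) = 1/(-150*(42 + (-150)²) - 57964) = 1/(-150*(42 + 22500) - 57964) = 1/(-150*22542 - 57964) = 1/(-3381300 - 57964) = 1/(-3439264) = -1/3439264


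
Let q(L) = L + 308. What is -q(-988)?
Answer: 680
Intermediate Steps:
q(L) = 308 + L
-q(-988) = -(308 - 988) = -1*(-680) = 680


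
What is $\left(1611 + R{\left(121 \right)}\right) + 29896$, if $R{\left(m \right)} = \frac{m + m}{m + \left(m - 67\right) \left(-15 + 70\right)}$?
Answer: $\frac{8853489}{281} \approx 31507.0$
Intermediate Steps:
$R{\left(m \right)} = \frac{2 m}{-3685 + 56 m}$ ($R{\left(m \right)} = \frac{2 m}{m + \left(-67 + m\right) 55} = \frac{2 m}{m + \left(-3685 + 55 m\right)} = \frac{2 m}{-3685 + 56 m}$)
$\left(1611 + R{\left(121 \right)}\right) + 29896 = \left(1611 + 2 \cdot 121 \frac{1}{-3685 + 56 \cdot 121}\right) + 29896 = \left(1611 + 2 \cdot 121 \frac{1}{-3685 + 6776}\right) + 29896 = \left(1611 + 2 \cdot 121 \cdot \frac{1}{3091}\right) + 29896 = \left(1611 + \frac{22}{281}\right) + 29896 = \frac{452713}{281} + 29896 = \frac{8853489}{281}$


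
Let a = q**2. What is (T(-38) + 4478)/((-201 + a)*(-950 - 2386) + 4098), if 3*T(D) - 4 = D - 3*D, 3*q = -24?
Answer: 6757/691695 ≈ 0.0097688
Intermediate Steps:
q = -8 (q = (1/3)*(-24) = -8)
a = 64 (a = (-8)**2 = 64)
T(D) = 4/3 - 2*D/3 (T(D) = 4/3 + (D - 3*D)/3 = 4/3 + (-2*D)/3 = 4/3 - 2*D/3)
(T(-38) + 4478)/((-201 + a)*(-950 - 2386) + 4098) = ((4/3 - 2/3*(-38)) + 4478)/((-201 + 64)*(-950 - 2386) + 4098) = ((4/3 + 76/3) + 4478)/(-137*(-3336) + 4098) = (80/3 + 4478)/(457032 + 4098) = (13514/3)/461130 = (13514/3)*(1/461130) = 6757/691695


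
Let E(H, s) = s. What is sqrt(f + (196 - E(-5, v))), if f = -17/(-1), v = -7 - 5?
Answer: 15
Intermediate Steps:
v = -12
f = 17 (f = -17*(-1) = 17)
sqrt(f + (196 - E(-5, v))) = sqrt(17 + (196 - 1*(-12))) = sqrt(17 + (196 + 12)) = sqrt(17 + 208) = sqrt(225) = 15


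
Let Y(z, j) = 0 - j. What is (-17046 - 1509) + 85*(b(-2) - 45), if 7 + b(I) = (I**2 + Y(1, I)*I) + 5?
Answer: -22550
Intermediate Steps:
Y(z, j) = -j
b(I) = -2 (b(I) = -7 + ((I**2 + (-I)*I) + 5) = -7 + ((I**2 - I**2) + 5) = -7 + (0 + 5) = -7 + 5 = -2)
(-17046 - 1509) + 85*(b(-2) - 45) = (-17046 - 1509) + 85*(-2 - 45) = -18555 + 85*(-47) = -18555 - 3995 = -22550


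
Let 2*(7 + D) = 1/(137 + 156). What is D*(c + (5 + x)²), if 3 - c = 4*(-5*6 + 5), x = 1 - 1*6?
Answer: -422403/586 ≈ -720.82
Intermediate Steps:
x = -5 (x = 1 - 6 = -5)
D = -4101/586 (D = -7 + 1/(2*(137 + 156)) = -7 + (½)/293 = -7 + (½)*(1/293) = -7 + 1/586 = -4101/586 ≈ -6.9983)
c = 103 (c = 3 - 4*(-5*6 + 5) = 3 - 4*(-30 + 5) = 3 - 4*(-25) = 3 - 1*(-100) = 3 + 100 = 103)
D*(c + (5 + x)²) = -4101*(103 + (5 - 5)²)/586 = -4101*(103 + 0²)/586 = -4101*(103 + 0)/586 = -4101/586*103 = -422403/586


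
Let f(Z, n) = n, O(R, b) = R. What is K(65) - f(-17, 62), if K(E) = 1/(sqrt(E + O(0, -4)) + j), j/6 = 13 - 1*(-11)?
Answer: -1281458/20671 - sqrt(65)/20671 ≈ -61.993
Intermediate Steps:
j = 144 (j = 6*(13 - 1*(-11)) = 6*(13 + 11) = 6*24 = 144)
K(E) = 1/(144 + sqrt(E)) (K(E) = 1/(sqrt(E + 0) + 144) = 1/(sqrt(E) + 144) = 1/(144 + sqrt(E)))
K(65) - f(-17, 62) = 1/(144 + sqrt(65)) - 1*62 = 1/(144 + sqrt(65)) - 62 = -62 + 1/(144 + sqrt(65))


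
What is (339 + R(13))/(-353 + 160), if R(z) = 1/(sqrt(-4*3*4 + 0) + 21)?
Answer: -55264/31459 + 4*I*sqrt(3)/94377 ≈ -1.7567 + 7.341e-5*I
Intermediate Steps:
R(z) = 1/(21 + 4*I*sqrt(3)) (R(z) = 1/(sqrt(-12*4 + 0) + 21) = 1/(sqrt(-48 + 0) + 21) = 1/(sqrt(-48) + 21) = 1/(4*I*sqrt(3) + 21) = 1/(21 + 4*I*sqrt(3)))
(339 + R(13))/(-353 + 160) = (339 + (7/163 - 4*I*sqrt(3)/489))/(-353 + 160) = (55264/163 - 4*I*sqrt(3)/489)/(-193) = (55264/163 - 4*I*sqrt(3)/489)*(-1/193) = -55264/31459 + 4*I*sqrt(3)/94377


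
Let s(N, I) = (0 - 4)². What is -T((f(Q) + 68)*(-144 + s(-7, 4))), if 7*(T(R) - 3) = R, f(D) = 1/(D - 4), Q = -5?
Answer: 78019/63 ≈ 1238.4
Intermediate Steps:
f(D) = 1/(-4 + D)
s(N, I) = 16 (s(N, I) = (-4)² = 16)
T(R) = 3 + R/7
-T((f(Q) + 68)*(-144 + s(-7, 4))) = -(3 + ((1/(-4 - 5) + 68)*(-144 + 16))/7) = -(3 + ((1/(-9) + 68)*(-128))/7) = -(3 + ((-⅑ + 68)*(-128))/7) = -(3 + ((611/9)*(-128))/7) = -(3 + (⅐)*(-78208/9)) = -(3 - 78208/63) = -1*(-78019/63) = 78019/63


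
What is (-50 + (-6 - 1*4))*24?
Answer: -1440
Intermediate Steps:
(-50 + (-6 - 1*4))*24 = (-50 + (-6 - 4))*24 = (-50 - 10)*24 = -60*24 = -1440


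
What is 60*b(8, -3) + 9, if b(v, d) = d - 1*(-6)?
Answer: 189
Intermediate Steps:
b(v, d) = 6 + d (b(v, d) = d + 6 = 6 + d)
60*b(8, -3) + 9 = 60*(6 - 3) + 9 = 60*3 + 9 = 180 + 9 = 189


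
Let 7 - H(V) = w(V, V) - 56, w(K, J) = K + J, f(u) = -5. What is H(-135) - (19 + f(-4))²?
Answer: 137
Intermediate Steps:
w(K, J) = J + K
H(V) = 63 - 2*V (H(V) = 7 - ((V + V) - 56) = 7 - (2*V - 56) = 7 - (-56 + 2*V) = 7 + (56 - 2*V) = 63 - 2*V)
H(-135) - (19 + f(-4))² = (63 - 2*(-135)) - (19 - 5)² = (63 + 270) - 1*14² = 333 - 1*196 = 333 - 196 = 137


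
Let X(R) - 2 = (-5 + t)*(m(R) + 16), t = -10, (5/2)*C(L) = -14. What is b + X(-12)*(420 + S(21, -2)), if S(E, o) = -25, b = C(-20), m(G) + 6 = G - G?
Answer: -292328/5 ≈ -58466.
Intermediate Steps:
C(L) = -28/5 (C(L) = (⅖)*(-14) = -28/5)
m(G) = -6 (m(G) = -6 + (G - G) = -6 + 0 = -6)
b = -28/5 ≈ -5.6000
X(R) = -148 (X(R) = 2 + (-5 - 10)*(-6 + 16) = 2 - 15*10 = 2 - 150 = -148)
b + X(-12)*(420 + S(21, -2)) = -28/5 - 148*(420 - 25) = -28/5 - 148*395 = -28/5 - 58460 = -292328/5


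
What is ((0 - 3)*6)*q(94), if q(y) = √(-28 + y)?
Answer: -18*√66 ≈ -146.23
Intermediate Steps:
((0 - 3)*6)*q(94) = ((0 - 3)*6)*√(-28 + 94) = (-3*6)*√66 = -18*√66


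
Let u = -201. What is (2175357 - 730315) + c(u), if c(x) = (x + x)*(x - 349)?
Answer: 1666142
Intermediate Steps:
c(x) = 2*x*(-349 + x) (c(x) = (2*x)*(-349 + x) = 2*x*(-349 + x))
(2175357 - 730315) + c(u) = (2175357 - 730315) + 2*(-201)*(-349 - 201) = 1445042 + 2*(-201)*(-550) = 1445042 + 221100 = 1666142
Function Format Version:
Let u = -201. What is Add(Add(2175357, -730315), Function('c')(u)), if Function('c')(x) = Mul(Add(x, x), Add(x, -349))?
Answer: 1666142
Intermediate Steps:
Function('c')(x) = Mul(2, x, Add(-349, x)) (Function('c')(x) = Mul(Mul(2, x), Add(-349, x)) = Mul(2, x, Add(-349, x)))
Add(Add(2175357, -730315), Function('c')(u)) = Add(Add(2175357, -730315), Mul(2, -201, Add(-349, -201))) = Add(1445042, Mul(2, -201, -550)) = Add(1445042, 221100) = 1666142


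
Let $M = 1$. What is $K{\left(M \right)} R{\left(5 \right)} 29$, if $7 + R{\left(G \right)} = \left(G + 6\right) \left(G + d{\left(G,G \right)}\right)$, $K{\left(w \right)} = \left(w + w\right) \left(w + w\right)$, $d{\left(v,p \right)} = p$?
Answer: $11948$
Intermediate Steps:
$K{\left(w \right)} = 4 w^{2}$ ($K{\left(w \right)} = 2 w 2 w = 4 w^{2}$)
$R{\left(G \right)} = -7 + 2 G \left(6 + G\right)$ ($R{\left(G \right)} = -7 + \left(G + 6\right) \left(G + G\right) = -7 + \left(6 + G\right) 2 G = -7 + 2 G \left(6 + G\right)$)
$K{\left(M \right)} R{\left(5 \right)} 29 = 4 \cdot 1^{2} \left(-7 + 2 \cdot 5^{2} + 12 \cdot 5\right) 29 = 4 \cdot 1 \left(-7 + 2 \cdot 25 + 60\right) 29 = 4 \left(-7 + 50 + 60\right) 29 = 4 \cdot 103 \cdot 29 = 412 \cdot 29 = 11948$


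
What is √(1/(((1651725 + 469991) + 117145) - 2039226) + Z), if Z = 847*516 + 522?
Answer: √17439132491995785/199635 ≈ 661.49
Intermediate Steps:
Z = 437574 (Z = 437052 + 522 = 437574)
√(1/(((1651725 + 469991) + 117145) - 2039226) + Z) = √(1/(((1651725 + 469991) + 117145) - 2039226) + 437574) = √(1/((2121716 + 117145) - 2039226) + 437574) = √(1/(2238861 - 2039226) + 437574) = √(1/199635 + 437574) = √(87355085491/199635) = √17439132491995785/199635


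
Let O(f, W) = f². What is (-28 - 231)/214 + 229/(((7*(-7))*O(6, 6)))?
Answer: -252941/188748 ≈ -1.3401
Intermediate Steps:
(-28 - 231)/214 + 229/(((7*(-7))*O(6, 6))) = (-28 - 231)/214 + 229/(((7*(-7))*6²)) = -259*1/214 + 229/((-49*36)) = -259/214 + 229/(-1764) = -259/214 + 229*(-1/1764) = -259/214 - 229/1764 = -252941/188748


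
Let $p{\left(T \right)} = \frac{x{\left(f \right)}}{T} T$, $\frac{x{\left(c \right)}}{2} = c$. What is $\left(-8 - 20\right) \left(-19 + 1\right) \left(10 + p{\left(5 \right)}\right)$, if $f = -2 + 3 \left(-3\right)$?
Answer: $-6048$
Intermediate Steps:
$f = -11$ ($f = -2 - 9 = -11$)
$x{\left(c \right)} = 2 c$
$p{\left(T \right)} = -22$ ($p{\left(T \right)} = \frac{2 \left(-11\right)}{T} T = - \frac{22}{T} T = -22$)
$\left(-8 - 20\right) \left(-19 + 1\right) \left(10 + p{\left(5 \right)}\right) = \left(-8 - 20\right) \left(-19 + 1\right) \left(10 - 22\right) = \left(-28\right) \left(-18\right) \left(-12\right) = 504 \left(-12\right) = -6048$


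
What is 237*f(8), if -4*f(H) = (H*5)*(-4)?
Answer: 9480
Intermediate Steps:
f(H) = 5*H (f(H) = -H*5*(-4)/4 = -5*H*(-4)/4 = -(-5)*H = 5*H)
237*f(8) = 237*(5*8) = 237*40 = 9480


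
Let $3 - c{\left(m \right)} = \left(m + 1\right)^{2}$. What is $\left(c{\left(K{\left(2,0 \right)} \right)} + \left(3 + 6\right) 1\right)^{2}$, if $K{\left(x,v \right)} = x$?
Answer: $9$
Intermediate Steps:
$c{\left(m \right)} = 3 - \left(1 + m\right)^{2}$ ($c{\left(m \right)} = 3 - \left(m + 1\right)^{2} = 3 - \left(1 + m\right)^{2}$)
$\left(c{\left(K{\left(2,0 \right)} \right)} + \left(3 + 6\right) 1\right)^{2} = \left(\left(3 - \left(1 + 2\right)^{2}\right) + \left(3 + 6\right) 1\right)^{2} = \left(\left(3 - 3^{2}\right) + 9 \cdot 1\right)^{2} = \left(\left(3 - 9\right) + 9\right)^{2} = \left(-6 + 9\right)^{2} = 3^{2} = 9$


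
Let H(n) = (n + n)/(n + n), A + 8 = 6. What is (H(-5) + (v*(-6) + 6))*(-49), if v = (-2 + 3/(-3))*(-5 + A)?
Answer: 5831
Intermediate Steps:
A = -2 (A = -8 + 6 = -2)
v = 21 (v = (-2 + 3/(-3))*(-5 - 2) = (-2 + 3*(-1/3))*(-7) = (-2 - 1)*(-7) = -3*(-7) = 21)
H(n) = 1 (H(n) = (2*n)/((2*n)) = (2*n)*(1/(2*n)) = 1)
(H(-5) + (v*(-6) + 6))*(-49) = (1 + (21*(-6) + 6))*(-49) = (1 + (-126 + 6))*(-49) = (1 - 120)*(-49) = -119*(-49) = 5831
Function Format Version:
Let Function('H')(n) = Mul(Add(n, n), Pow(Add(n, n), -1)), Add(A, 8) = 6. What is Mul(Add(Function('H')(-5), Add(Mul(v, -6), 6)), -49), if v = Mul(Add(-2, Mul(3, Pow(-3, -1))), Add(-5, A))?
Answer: 5831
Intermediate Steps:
A = -2 (A = Add(-8, 6) = -2)
v = 21 (v = Mul(Add(-2, Mul(3, Pow(-3, -1))), Add(-5, -2)) = Mul(Add(-2, Mul(3, Rational(-1, 3))), -7) = Mul(Add(-2, -1), -7) = Mul(-3, -7) = 21)
Function('H')(n) = 1 (Function('H')(n) = Mul(Mul(2, n), Pow(Mul(2, n), -1)) = Mul(Mul(2, n), Mul(Rational(1, 2), Pow(n, -1))) = 1)
Mul(Add(Function('H')(-5), Add(Mul(v, -6), 6)), -49) = Mul(Add(1, Add(Mul(21, -6), 6)), -49) = Mul(Add(1, Add(-126, 6)), -49) = Mul(Add(1, -120), -49) = Mul(-119, -49) = 5831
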